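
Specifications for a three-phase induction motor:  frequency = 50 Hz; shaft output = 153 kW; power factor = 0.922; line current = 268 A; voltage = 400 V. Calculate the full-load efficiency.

P_out = 153 kW = 153000 W
P_in = √3·V_L·I_L·cosφ = 1.732 × 400 × 268 × 0.922 = 171188 W
η = P_out / P_in = 153000 / 171188 = 0.894 = 89.4%

89.4 %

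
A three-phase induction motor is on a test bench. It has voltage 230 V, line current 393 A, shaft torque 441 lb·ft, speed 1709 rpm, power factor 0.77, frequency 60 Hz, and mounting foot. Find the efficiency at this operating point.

τ = 441 lb·ft × 1.356 = 598 N·m
ω = 2π × 1709/60 = 179 rad/s; P_out = τω = 598 × 179 = 107042 W
P_in = √3·V_L·I_L·cosφ = 1.732 × 230 × 393 × 0.77 = 120548 W
η = P_out / P_in = 107042 / 120548 = 0.888 = 88.8%

88.8 %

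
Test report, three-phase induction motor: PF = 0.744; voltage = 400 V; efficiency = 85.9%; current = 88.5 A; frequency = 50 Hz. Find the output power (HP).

52.5 HP

P_in = √3·V·I·cosφ = 1.732 × 400 × 88.5 × 0.744 = 45617 W
P_out = η·P_in = 0.859 × 45617 = 39185 W
= 39185/746 = 52.5 HP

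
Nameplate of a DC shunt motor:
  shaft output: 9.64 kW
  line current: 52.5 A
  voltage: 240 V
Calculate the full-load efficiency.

76.5 %

P_out = 9.64 kW = 9640 W
P_in = V·I = 240 × 52.5 = 12600 W
η = P_out / P_in = 9640 / 12600 = 0.765 = 76.5%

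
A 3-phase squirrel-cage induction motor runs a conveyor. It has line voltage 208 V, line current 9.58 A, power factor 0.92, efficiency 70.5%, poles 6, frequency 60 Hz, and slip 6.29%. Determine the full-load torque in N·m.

19 N·m

P_in = √3·V·I·cosφ = 1.732 × 208 × 9.58 × 0.92 = 3175 W
P_out = η·P_in = 0.705 × 3175 = 2238 W
n_s = 120×60/6 = 1200 rpm; n = 1200×(1−0.0629) = 1125 rpm
ω = 2π×1125/60 = 117.8 rad/s
τ = P_out/ω = 2238/117.8 = 19 N·m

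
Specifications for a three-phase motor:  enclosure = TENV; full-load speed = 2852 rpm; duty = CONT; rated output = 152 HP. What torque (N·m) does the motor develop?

380 N·m

P_out = 152 × 746 = 113392 W
ω = 2π × 2852/60 = 298.7 rad/s
τ = P_out/ω = 113392/298.7 = 380 N·m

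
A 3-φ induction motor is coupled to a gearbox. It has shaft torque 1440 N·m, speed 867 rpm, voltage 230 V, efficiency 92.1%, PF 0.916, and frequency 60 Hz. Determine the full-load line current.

ω = 2π×867/60 = 90.79 rad/s; P_out = τω = 1440 × 90.79 = 130738 W
P_in = P_out / η = 130738 / 0.921 = 141952 W
I_L = P_in / (√3·V_L·cosφ) = 141952 / (1.732 × 230 × 0.916) = 389 A

389 A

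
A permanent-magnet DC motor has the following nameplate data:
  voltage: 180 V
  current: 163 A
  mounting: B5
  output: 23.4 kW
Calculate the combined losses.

P_in = V·I = 180×163 = 29340 W
P_out = 23400 W
Losses = P_in − P_out = 29340 − 23400 = 5940 W

5940 W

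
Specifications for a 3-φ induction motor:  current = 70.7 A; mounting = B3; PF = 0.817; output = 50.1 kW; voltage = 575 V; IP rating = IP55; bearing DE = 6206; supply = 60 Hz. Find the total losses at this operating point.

7.43 kW

P_in = √3·V·I·cosφ = 1.732×575×70.7×0.817 = 57525 W
P_out = 50100 W
Losses = P_in − P_out = 57525 − 50100 = 7425 W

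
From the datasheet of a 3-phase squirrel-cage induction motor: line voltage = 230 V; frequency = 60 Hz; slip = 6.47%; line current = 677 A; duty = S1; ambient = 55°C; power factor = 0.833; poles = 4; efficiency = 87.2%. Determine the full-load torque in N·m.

1110 N·m

P_in = √3·V·I·cosφ = 1.732 × 230 × 677 × 0.833 = 224652 W
P_out = η·P_in = 0.872 × 224652 = 195897 W
n_s = 120×60/4 = 1800 rpm; n = 1800×(1−0.0647) = 1684 rpm
ω = 2π×1684/60 = 176.3 rad/s
τ = P_out/ω = 195897/176.3 = 1110 N·m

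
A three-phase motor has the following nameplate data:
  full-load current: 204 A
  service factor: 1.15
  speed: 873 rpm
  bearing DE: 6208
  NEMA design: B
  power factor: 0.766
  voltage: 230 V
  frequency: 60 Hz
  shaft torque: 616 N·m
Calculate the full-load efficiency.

ω = 2π × 873/60 = 91.42 rad/s; P_out = τω = 616 × 91.42 = 56315 W
P_in = √3·V_L·I_L·cosφ = 1.732 × 230 × 204 × 0.766 = 62249 W
η = P_out / P_in = 56315 / 62249 = 0.905 = 90.5%

90.5 %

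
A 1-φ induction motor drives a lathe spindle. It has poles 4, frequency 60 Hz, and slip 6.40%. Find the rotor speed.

n_s = 120f/p = 120×60/4 = 1800 rpm
n = n_s(1 − s) = 1800 × (1 − 0.064) = 1685 rpm

1685 rpm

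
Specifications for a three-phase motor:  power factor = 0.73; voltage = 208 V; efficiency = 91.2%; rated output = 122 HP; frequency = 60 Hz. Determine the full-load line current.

379 A

P_out = 122 × 746 = 91012 W
P_in = P_out / η = 91012 / 0.912 = 99794 W
I_L = P_in / (√3·V_L·cosφ) = 99794 / (1.732 × 208 × 0.73) = 379 A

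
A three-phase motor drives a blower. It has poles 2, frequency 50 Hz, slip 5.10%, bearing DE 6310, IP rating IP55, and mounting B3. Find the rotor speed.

2847 rpm

n_s = 120f/p = 120×50/2 = 3000 rpm
n = n_s(1 − s) = 3000 × (1 − 0.051) = 2847 rpm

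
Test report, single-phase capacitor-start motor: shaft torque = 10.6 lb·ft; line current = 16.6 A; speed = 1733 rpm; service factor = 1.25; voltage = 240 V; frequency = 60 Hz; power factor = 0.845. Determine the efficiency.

τ = 10.6 lb·ft × 1.356 = 14.37 N·m
ω = 2π × 1733/60 = 181.5 rad/s; P_out = τω = 14.37 × 181.5 = 2608 W
P_in = V·I·cosφ = 240 × 16.6 × 0.845 = 3366 W
η = P_out / P_in = 2608 / 3366 = 0.775 = 77.5%

77.5 %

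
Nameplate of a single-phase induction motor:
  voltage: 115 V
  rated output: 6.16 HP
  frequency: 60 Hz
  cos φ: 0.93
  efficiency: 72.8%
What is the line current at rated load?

59 A

P_out = 6.16 × 746 = 4595 W
P_in = P_out / η = 4595 / 0.728 = 6312 W
I = P_in / (V·cosφ) = 6312 / (115 × 0.93) = 59 A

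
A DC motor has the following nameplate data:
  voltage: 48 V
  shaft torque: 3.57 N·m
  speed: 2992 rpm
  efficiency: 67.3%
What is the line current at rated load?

ω = 2π×2992/60 = 313.3 rad/s; P_out = τω = 3.57 × 313.3 = 1118 W
P_in = P_out / η = 1118 / 0.673 = 1661 W
I = P_in / V = 1661 / 48 = 34.6 A

34.6 A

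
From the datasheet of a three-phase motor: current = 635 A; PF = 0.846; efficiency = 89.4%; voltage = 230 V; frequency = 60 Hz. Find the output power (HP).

P_in = √3·V·I·cosφ = 1.732 × 230 × 635 × 0.846 = 214003 W
P_out = η·P_in = 0.894 × 214003 = 191319 W
= 191319/746 = 256 HP

256 HP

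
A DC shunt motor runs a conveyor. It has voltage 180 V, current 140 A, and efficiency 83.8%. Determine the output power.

21.1 kW

P_in = V·I = 180 × 140 = 25200 W
P_out = η·P_in = 0.838 × 25200 = 21118 W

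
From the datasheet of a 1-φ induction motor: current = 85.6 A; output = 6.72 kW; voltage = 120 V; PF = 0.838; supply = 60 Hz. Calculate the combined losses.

P_in = V·I·cosφ = 120×85.6×0.838 = 8608 W
P_out = 6720 W
Losses = P_in − P_out = 8608 − 6720 = 1888 W

1.89 kW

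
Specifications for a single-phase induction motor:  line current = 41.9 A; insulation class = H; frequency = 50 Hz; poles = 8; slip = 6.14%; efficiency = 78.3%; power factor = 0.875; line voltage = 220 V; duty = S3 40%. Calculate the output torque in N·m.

P_in = V·I·cosφ = 220 × 41.9 × 0.875 = 8066 W
P_out = η·P_in = 0.783 × 8066 = 6316 W
n_s = 120×50/8 = 750 rpm; n = 750×(1−0.0614) = 704 rpm
ω = 2π×704/60 = 73.72 rad/s
τ = P_out/ω = 6316/73.72 = 85.7 N·m

85.7 N·m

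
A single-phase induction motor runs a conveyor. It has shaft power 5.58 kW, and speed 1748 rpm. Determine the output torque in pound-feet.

ω = 2π × 1748/60 = 183.1 rad/s
τ = P/ω = 5580/183.1 = 30.48 N·m
In lb·ft: 30.48/1.356 = 22.5 lb·ft

22.5 lb·ft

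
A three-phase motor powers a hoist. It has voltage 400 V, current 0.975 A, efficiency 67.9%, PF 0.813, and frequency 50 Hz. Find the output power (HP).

P_in = √3·V·I·cosφ = 1.732 × 400 × 0.975 × 0.813 = 549 W
P_out = η·P_in = 0.679 × 549 = 373 W
= 373/746 = 0.5 HP

0.5 HP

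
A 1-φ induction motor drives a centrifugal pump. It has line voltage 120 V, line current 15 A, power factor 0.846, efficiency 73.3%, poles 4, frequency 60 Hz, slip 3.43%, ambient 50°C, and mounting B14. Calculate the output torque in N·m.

6.13 N·m

P_in = V·I·cosφ = 120 × 15 × 0.846 = 1523 W
P_out = η·P_in = 0.733 × 1523 = 1116 W
n_s = 120×60/4 = 1800 rpm; n = 1800×(1−0.0343) = 1738 rpm
ω = 2π×1738/60 = 182 rad/s
τ = P_out/ω = 1116/182 = 6.13 N·m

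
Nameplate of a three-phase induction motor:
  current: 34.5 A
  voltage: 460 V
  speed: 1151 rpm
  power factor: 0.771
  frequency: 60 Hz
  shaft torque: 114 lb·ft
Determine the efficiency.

87.9 %

τ = 114 lb·ft × 1.356 = 154.6 N·m
ω = 2π × 1151/60 = 120.5 rad/s; P_out = τω = 154.6 × 120.5 = 18629 W
P_in = √3·V_L·I_L·cosφ = 1.732 × 460 × 34.5 × 0.771 = 21192 W
η = P_out / P_in = 18629 / 21192 = 0.879 = 87.9%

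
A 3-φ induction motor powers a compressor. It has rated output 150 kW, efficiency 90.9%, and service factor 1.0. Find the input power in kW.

165 kW

P_out = 150000 W
P_in = P_out/η = 150000/0.909 = 165017 W = 165 kW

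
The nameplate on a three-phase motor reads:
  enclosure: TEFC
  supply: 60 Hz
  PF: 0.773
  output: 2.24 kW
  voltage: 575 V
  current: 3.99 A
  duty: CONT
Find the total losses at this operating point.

832 W

P_in = √3·V·I·cosφ = 1.732×575×3.99×0.773 = 3072 W
P_out = 2240 W
Losses = P_in − P_out = 3072 − 2240 = 832 W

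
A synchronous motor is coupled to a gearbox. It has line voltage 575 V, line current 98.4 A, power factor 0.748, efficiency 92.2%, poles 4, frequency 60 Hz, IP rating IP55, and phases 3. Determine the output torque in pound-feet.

264 lb·ft

P_in = √3·V·I·cosφ = 1.732 × 575 × 98.4 × 0.748 = 73301 W
P_out = η·P_in = 0.922 × 73301 = 67584 W
n = n_s = 120×60/4 = 1800 rpm (synchronous)
ω = 2π×1800/60 = 188.5 rad/s
τ = P_out/ω = 67584/188.5 = 358.5 N·m
In lb·ft: 358.5/1.356 = 264 lb·ft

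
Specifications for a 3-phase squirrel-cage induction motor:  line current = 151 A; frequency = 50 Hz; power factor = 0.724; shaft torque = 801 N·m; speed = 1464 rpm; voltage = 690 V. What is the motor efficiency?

ω = 2π × 1464/60 = 153.3 rad/s; P_out = τω = 801 × 153.3 = 122793 W
P_in = √3·V_L·I_L·cosφ = 1.732 × 690 × 151 × 0.724 = 130651 W
η = P_out / P_in = 122793 / 130651 = 0.940 = 94.0%

94.0 %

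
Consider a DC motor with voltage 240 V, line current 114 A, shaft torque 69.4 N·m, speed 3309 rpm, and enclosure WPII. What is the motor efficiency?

ω = 2π × 3309/60 = 346.5 rad/s; P_out = τω = 69.4 × 346.5 = 24047 W
P_in = V·I = 240 × 114 = 27360 W
η = P_out / P_in = 24047 / 27360 = 0.879 = 87.9%

87.9 %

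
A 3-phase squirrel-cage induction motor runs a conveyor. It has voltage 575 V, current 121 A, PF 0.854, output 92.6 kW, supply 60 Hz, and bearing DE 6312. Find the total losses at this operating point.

10.3 kW

P_in = √3·V·I·cosφ = 1.732×575×121×0.854 = 102910 W
P_out = 92600 W
Losses = P_in − P_out = 102910 − 92600 = 10310 W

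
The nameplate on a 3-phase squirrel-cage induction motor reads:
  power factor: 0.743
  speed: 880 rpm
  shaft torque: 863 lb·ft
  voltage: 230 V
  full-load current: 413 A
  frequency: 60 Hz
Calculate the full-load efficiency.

88.2 %

τ = 863 lb·ft × 1.356 = 1170 N·m
ω = 2π × 880/60 = 92.15 rad/s; P_out = τω = 1170 × 92.15 = 107816 W
P_in = √3·V_L·I_L·cosφ = 1.732 × 230 × 413 × 0.743 = 122240 W
η = P_out / P_in = 107816 / 122240 = 0.882 = 88.2%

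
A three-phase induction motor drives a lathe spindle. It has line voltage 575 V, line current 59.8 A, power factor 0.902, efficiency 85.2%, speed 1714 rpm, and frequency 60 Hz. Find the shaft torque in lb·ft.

188 lb·ft

P_in = √3·V·I·cosφ = 1.732 × 575 × 59.8 × 0.902 = 53718 W
P_out = η·P_in = 0.852 × 53718 = 45768 W
n = 1714 rpm
ω = 2π×1714/60 = 179.5 rad/s
τ = P_out/ω = 45768/179.5 = 255 N·m
In lb·ft: 255/1.356 = 188 lb·ft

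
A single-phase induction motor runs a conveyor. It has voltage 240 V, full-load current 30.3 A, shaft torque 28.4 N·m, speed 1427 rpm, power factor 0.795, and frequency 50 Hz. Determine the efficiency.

ω = 2π × 1427/60 = 149.4 rad/s; P_out = τω = 28.4 × 149.4 = 4243 W
P_in = V·I·cosφ = 240 × 30.3 × 0.795 = 5781 W
η = P_out / P_in = 4243 / 5781 = 0.734 = 73.4%

73.4 %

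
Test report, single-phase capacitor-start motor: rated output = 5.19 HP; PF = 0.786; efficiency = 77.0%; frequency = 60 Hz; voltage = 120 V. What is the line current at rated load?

P_out = 5.19 × 746 = 3872 W
P_in = P_out / η = 3872 / 0.770 = 5029 W
I = P_in / (V·cosφ) = 5029 / (120 × 0.786) = 53.3 A

53.3 A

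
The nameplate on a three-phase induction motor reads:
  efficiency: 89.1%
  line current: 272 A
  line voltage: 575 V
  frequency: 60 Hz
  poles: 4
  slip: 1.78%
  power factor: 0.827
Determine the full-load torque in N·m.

1080 N·m

P_in = √3·V·I·cosφ = 1.732 × 575 × 272 × 0.827 = 224022 W
P_out = η·P_in = 0.891 × 224022 = 199604 W
n_s = 120×60/4 = 1800 rpm; n = 1800×(1−0.0178) = 1768 rpm
ω = 2π×1768/60 = 185.1 rad/s
τ = P_out/ω = 199604/185.1 = 1080 N·m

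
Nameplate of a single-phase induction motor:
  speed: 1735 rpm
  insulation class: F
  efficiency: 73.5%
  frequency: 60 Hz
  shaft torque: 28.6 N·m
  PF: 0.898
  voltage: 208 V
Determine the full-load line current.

ω = 2π×1735/60 = 181.7 rad/s; P_out = τω = 28.6 × 181.7 = 5197 W
P_in = P_out / η = 5197 / 0.735 = 7071 W
I = P_in / (V·cosφ) = 7071 / (208 × 0.898) = 37.9 A

37.9 A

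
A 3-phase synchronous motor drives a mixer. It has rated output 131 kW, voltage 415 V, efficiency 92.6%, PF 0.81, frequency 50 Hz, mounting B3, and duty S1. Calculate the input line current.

P_out = 131 kW = 131000 W
P_in = P_out / η = 131000 / 0.926 = 141469 W
I_L = P_in / (√3·V_L·cosφ) = 141469 / (1.732 × 415 × 0.81) = 243 A

243 A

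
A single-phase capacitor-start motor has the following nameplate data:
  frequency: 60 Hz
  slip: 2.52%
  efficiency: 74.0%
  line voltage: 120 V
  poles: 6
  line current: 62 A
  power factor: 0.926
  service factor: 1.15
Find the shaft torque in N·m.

41.6 N·m

P_in = V·I·cosφ = 120 × 62 × 0.926 = 6889 W
P_out = η·P_in = 0.74 × 6889 = 5098 W
n_s = 120×60/6 = 1200 rpm; n = 1200×(1−0.0252) = 1170 rpm
ω = 2π×1170/60 = 122.5 rad/s
τ = P_out/ω = 5098/122.5 = 41.6 N·m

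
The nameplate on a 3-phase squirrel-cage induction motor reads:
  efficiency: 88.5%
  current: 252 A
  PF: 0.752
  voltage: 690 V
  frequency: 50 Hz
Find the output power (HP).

269 HP

P_in = √3·V·I·cosφ = 1.732 × 690 × 252 × 0.752 = 226472 W
P_out = η·P_in = 0.885 × 226472 = 200428 W
= 200428/746 = 269 HP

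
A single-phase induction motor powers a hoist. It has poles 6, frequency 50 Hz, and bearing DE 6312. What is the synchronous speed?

n_s = 120f/p = 120×50/6 = 1000 rpm

1000 rpm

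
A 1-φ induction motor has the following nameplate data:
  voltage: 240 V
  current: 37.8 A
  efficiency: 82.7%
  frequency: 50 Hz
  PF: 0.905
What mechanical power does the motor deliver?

P_in = V·I·cosφ = 240 × 37.8 × 0.905 = 8210 W
P_out = η·P_in = 0.827 × 8210 = 6790 W

6.79 kW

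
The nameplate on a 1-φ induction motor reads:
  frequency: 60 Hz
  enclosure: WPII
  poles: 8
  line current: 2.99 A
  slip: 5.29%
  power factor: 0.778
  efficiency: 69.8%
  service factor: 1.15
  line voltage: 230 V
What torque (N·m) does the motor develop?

P_in = V·I·cosφ = 230 × 2.99 × 0.778 = 535 W
P_out = η·P_in = 0.698 × 535 = 373 W
n_s = 120×60/8 = 900 rpm; n = 900×(1−0.0529) = 852 rpm
ω = 2π×852/60 = 89.22 rad/s
τ = P_out/ω = 373/89.22 = 4.18 N·m

4.18 N·m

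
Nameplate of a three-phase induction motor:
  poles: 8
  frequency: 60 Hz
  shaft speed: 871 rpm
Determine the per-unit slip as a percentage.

n_s = 120f/p = 120×60/8 = 900 rpm
s = (n_s − n)/n_s = (900 − 871)/900 = 0.0322

3.22 %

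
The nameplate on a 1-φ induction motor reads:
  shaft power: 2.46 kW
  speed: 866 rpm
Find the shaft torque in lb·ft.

ω = 2π × 866/60 = 90.69 rad/s
τ = P/ω = 2460/90.69 = 27.13 N·m
In lb·ft: 27.13/1.356 = 20 lb·ft

20 lb·ft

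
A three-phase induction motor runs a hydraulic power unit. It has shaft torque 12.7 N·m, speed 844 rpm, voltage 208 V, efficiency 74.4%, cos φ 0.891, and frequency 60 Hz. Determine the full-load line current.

ω = 2π×844/60 = 88.38 rad/s; P_out = τω = 12.7 × 88.38 = 1122 W
P_in = P_out / η = 1122 / 0.744 = 1508 W
I_L = P_in / (√3·V_L·cosφ) = 1508 / (1.732 × 208 × 0.891) = 4.7 A

4.7 A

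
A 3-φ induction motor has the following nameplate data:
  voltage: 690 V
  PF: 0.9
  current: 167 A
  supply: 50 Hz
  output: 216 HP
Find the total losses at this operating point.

P_in = √3·V·I·cosφ = 1.732×690×167×0.9 = 179621 W
P_out = 216×746 = 161136 W
Losses = P_in − P_out = 179621 − 161136 = 18485 W

18.5 kW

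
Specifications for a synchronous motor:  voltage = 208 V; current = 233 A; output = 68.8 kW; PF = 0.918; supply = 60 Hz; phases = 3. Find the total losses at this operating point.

P_in = √3·V·I·cosφ = 1.732×208×233×0.918 = 77057 W
P_out = 68800 W
Losses = P_in − P_out = 77057 − 68800 = 8257 W

8.26 kW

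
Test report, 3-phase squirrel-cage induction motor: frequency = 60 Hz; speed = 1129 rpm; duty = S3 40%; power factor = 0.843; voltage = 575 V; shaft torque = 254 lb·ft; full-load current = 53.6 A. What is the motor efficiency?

τ = 254 lb·ft × 1.356 = 344.4 N·m
ω = 2π × 1129/60 = 118.2 rad/s; P_out = τω = 344.4 × 118.2 = 40708 W
P_in = √3·V_L·I_L·cosφ = 1.732 × 575 × 53.6 × 0.843 = 45000 W
η = P_out / P_in = 40708 / 45000 = 0.905 = 90.5%

90.5 %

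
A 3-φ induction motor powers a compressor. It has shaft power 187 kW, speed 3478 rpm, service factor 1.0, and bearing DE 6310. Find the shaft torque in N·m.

513 N·m

ω = 2π × 3478/60 = 364.2 rad/s
τ = P/ω = 187000/364.2 = 513 N·m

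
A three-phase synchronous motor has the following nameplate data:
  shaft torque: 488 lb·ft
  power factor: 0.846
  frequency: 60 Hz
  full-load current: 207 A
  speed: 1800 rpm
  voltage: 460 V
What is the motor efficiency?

τ = 488 lb·ft × 1.356 = 661.7 N·m
ω = 2π × 1800/60 = 188.5 rad/s; P_out = τω = 661.7 × 188.5 = 124730 W
P_in = √3·V_L·I_L·cosφ = 1.732 × 460 × 207 × 0.846 = 139523 W
η = P_out / P_in = 124730 / 139523 = 0.894 = 89.4%

89.4 %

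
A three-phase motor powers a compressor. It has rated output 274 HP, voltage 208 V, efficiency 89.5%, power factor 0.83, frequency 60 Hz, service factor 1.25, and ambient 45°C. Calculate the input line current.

764 A

P_out = 274 × 746 = 204404 W
P_in = P_out / η = 204404 / 0.895 = 228384 W
I_L = P_in / (√3·V_L·cosφ) = 228384 / (1.732 × 208 × 0.83) = 764 A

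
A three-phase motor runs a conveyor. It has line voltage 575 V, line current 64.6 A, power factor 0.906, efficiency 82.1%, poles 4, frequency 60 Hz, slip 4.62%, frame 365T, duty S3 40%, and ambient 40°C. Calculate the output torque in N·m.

266 N·m

P_in = √3·V·I·cosφ = 1.732 × 575 × 64.6 × 0.906 = 58288 W
P_out = η·P_in = 0.821 × 58288 = 47854 W
n_s = 120×60/4 = 1800 rpm; n = 1800×(1−0.0462) = 1717 rpm
ω = 2π×1717/60 = 179.8 rad/s
τ = P_out/ω = 47854/179.8 = 266 N·m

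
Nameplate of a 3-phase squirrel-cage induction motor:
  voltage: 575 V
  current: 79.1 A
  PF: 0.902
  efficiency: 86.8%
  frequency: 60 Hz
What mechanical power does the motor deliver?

61.7 kW

P_in = √3·V·I·cosφ = 1.732 × 575 × 79.1 × 0.902 = 71056 W
P_out = η·P_in = 0.868 × 71056 = 61677 W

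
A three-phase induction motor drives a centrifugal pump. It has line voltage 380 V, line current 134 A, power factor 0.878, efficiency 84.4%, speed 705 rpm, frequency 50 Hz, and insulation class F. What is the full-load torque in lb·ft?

P_in = √3·V·I·cosφ = 1.732 × 380 × 134 × 0.878 = 77434 W
P_out = η·P_in = 0.844 × 77434 = 65354 W
n = 705 rpm
ω = 2π×705/60 = 73.83 rad/s
τ = P_out/ω = 65354/73.83 = 885.2 N·m
In lb·ft: 885.2/1.356 = 653 lb·ft

653 lb·ft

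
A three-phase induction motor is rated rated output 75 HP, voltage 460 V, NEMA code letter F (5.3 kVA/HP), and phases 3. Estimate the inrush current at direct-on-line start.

S_LR = 5.3 × 75 = 397.5 kVA
I_LR = S_LR/(√3·V_L) = 397500/(1.732×460) = 499 A

499 A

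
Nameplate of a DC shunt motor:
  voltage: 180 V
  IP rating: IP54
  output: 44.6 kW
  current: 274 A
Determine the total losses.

4720 W

P_in = V·I = 180×274 = 49320 W
P_out = 44600 W
Losses = P_in − P_out = 49320 − 44600 = 4720 W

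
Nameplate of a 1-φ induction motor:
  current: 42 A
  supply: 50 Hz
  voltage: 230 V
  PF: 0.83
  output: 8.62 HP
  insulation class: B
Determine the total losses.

1.59 kW

P_in = V·I·cosφ = 230×42×0.83 = 8018 W
P_out = 8.62×746 = 6431 W
Losses = P_in − P_out = 8018 − 6431 = 1587 W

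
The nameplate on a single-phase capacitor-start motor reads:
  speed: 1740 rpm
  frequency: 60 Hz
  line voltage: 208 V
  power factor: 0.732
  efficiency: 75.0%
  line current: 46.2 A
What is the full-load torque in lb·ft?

21.4 lb·ft

P_in = V·I·cosφ = 208 × 46.2 × 0.732 = 7034 W
P_out = η·P_in = 0.75 × 7034 = 5276 W
n = 1740 rpm
ω = 2π×1740/60 = 182.2 rad/s
τ = P_out/ω = 5276/182.2 = 28.96 N·m
In lb·ft: 28.96/1.356 = 21.4 lb·ft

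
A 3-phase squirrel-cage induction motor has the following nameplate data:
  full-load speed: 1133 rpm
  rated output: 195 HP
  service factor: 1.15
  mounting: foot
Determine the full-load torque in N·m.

1230 N·m

P_out = 195 × 746 = 145470 W
ω = 2π × 1133/60 = 118.6 rad/s
τ = P_out/ω = 145470/118.6 = 1230 N·m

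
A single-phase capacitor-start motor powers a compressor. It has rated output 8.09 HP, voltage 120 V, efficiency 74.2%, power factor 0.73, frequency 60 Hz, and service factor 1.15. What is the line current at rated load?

92.8 A

P_out = 8.09 × 746 = 6035 W
P_in = P_out / η = 6035 / 0.742 = 8133 W
I = P_in / (V·cosφ) = 8133 / (120 × 0.73) = 92.8 A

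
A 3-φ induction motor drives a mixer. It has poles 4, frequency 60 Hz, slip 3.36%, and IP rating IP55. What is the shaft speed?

n_s = 120f/p = 120×60/4 = 1800 rpm
n = n_s(1 − s) = 1800 × (1 − 0.0336) = 1740 rpm

1740 rpm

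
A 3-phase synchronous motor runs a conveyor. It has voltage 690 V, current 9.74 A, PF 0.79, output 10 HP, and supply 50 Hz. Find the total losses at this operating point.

1.74 kW

P_in = √3·V·I·cosφ = 1.732×690×9.74×0.79 = 9196 W
P_out = 10×746 = 7460 W
Losses = P_in − P_out = 9196 − 7460 = 1736 W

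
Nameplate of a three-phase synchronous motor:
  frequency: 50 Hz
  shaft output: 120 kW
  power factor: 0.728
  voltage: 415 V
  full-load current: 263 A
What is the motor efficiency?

P_out = 120 kW = 120000 W
P_in = √3·V_L·I_L·cosφ = 1.732 × 415 × 263 × 0.728 = 137620 W
η = P_out / P_in = 120000 / 137620 = 0.872 = 87.2%

87.2 %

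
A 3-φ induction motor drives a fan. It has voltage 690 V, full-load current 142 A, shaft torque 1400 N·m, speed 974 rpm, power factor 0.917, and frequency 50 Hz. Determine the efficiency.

ω = 2π × 974/60 = 102 rad/s; P_out = τω = 1400 × 102 = 142800 W
P_in = √3·V_L·I_L·cosφ = 1.732 × 690 × 142 × 0.917 = 155616 W
η = P_out / P_in = 142800 / 155616 = 0.918 = 91.8%

91.8 %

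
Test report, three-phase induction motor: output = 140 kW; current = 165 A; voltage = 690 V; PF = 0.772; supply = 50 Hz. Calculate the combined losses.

12.2 kW

P_in = √3·V·I·cosφ = 1.732×690×165×0.772 = 152229 W
P_out = 140000 W
Losses = P_in − P_out = 152229 − 140000 = 12229 W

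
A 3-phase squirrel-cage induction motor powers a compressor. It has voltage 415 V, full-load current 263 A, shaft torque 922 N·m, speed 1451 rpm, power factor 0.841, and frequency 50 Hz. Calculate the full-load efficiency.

ω = 2π × 1451/60 = 151.9 rad/s; P_out = τω = 922 × 151.9 = 140052 W
P_in = √3·V_L·I_L·cosφ = 1.732 × 415 × 263 × 0.841 = 158982 W
η = P_out / P_in = 140052 / 158982 = 0.881 = 88.1%

88.1 %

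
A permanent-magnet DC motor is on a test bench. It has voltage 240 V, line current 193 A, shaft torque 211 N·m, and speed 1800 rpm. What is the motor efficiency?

ω = 2π × 1800/60 = 188.5 rad/s; P_out = τω = 211 × 188.5 = 39774 W
P_in = V·I = 240 × 193 = 46320 W
η = P_out / P_in = 39774 / 46320 = 0.859 = 85.9%

85.9 %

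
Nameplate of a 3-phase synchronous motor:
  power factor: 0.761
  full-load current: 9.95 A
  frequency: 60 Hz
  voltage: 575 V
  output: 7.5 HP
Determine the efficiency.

74.2 %

P_out = 7.5 × 746 = 5595 W
P_in = √3·V_L·I_L·cosφ = 1.732 × 575 × 9.95 × 0.761 = 7541 W
η = P_out / P_in = 5595 / 7541 = 0.742 = 74.2%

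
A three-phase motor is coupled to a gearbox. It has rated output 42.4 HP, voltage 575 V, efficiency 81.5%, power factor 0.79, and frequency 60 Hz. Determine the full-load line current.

49.3 A

P_out = 42.4 × 746 = 31630 W
P_in = P_out / η = 31630 / 0.815 = 38810 W
I_L = P_in / (√3·V_L·cosφ) = 38810 / (1.732 × 575 × 0.79) = 49.3 A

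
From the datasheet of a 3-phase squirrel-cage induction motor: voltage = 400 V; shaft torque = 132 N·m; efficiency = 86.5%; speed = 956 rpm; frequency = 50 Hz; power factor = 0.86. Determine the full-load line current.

25.6 A

ω = 2π×956/60 = 100.1 rad/s; P_out = τω = 132 × 100.1 = 13213 W
P_in = P_out / η = 13213 / 0.865 = 15275 W
I_L = P_in / (√3·V_L·cosφ) = 15275 / (1.732 × 400 × 0.86) = 25.6 A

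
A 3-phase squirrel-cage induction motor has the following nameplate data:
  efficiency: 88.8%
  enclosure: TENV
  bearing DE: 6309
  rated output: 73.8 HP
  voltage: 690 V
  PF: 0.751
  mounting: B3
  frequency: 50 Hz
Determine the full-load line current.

69.1 A

P_out = 73.8 × 746 = 55055 W
P_in = P_out / η = 55055 / 0.888 = 61999 W
I_L = P_in / (√3·V_L·cosφ) = 61999 / (1.732 × 690 × 0.751) = 69.1 A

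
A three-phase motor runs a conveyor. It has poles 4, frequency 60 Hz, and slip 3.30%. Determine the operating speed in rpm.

1741 rpm

n_s = 120f/p = 120×60/4 = 1800 rpm
n = n_s(1 − s) = 1800 × (1 − 0.033) = 1741 rpm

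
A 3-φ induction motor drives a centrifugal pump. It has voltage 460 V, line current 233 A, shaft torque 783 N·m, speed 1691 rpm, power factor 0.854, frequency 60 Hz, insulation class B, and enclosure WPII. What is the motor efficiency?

ω = 2π × 1691/60 = 177.1 rad/s; P_out = τω = 783 × 177.1 = 138669 W
P_in = √3·V_L·I_L·cosφ = 1.732 × 460 × 233 × 0.854 = 158533 W
η = P_out / P_in = 138669 / 158533 = 0.875 = 87.5%

87.5 %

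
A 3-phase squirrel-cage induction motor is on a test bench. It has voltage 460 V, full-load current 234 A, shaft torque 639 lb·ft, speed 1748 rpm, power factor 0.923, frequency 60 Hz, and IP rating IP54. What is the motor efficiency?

92.2 %

τ = 639 lb·ft × 1.356 = 866.5 N·m
ω = 2π × 1748/60 = 183.1 rad/s; P_out = τω = 866.5 × 183.1 = 158656 W
P_in = √3·V_L·I_L·cosφ = 1.732 × 460 × 234 × 0.923 = 172077 W
η = P_out / P_in = 158656 / 172077 = 0.922 = 92.2%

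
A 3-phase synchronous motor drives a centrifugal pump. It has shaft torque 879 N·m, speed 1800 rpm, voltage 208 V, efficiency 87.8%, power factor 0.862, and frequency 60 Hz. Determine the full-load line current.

608 A

ω = 2π×1800/60 = 188.5 rad/s; P_out = τω = 879 × 188.5 = 165692 W
P_in = P_out / η = 165692 / 0.878 = 188715 W
I_L = P_in / (√3·V_L·cosφ) = 188715 / (1.732 × 208 × 0.862) = 608 A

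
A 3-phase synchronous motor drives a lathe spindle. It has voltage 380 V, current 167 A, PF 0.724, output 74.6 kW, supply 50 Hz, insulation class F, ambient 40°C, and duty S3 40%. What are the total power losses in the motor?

4980 W

P_in = √3·V·I·cosφ = 1.732×380×167×0.724 = 79577 W
P_out = 74600 W
Losses = P_in − P_out = 79577 − 74600 = 4977 W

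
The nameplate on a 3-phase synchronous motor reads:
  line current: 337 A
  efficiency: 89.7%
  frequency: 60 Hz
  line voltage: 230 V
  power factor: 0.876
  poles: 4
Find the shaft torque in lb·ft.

413 lb·ft

P_in = √3·V·I·cosφ = 1.732 × 230 × 337 × 0.876 = 117601 W
P_out = η·P_in = 0.897 × 117601 = 105488 W
n = n_s = 120×60/4 = 1800 rpm (synchronous)
ω = 2π×1800/60 = 188.5 rad/s
τ = P_out/ω = 105488/188.5 = 559.6 N·m
In lb·ft: 559.6/1.356 = 413 lb·ft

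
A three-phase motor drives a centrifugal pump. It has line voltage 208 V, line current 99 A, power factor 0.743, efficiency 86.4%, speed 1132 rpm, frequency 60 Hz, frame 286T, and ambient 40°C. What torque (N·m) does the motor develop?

P_in = √3·V·I·cosφ = 1.732 × 208 × 99 × 0.743 = 26499 W
P_out = η·P_in = 0.864 × 26499 = 22895 W
n = 1132 rpm
ω = 2π×1132/60 = 118.5 rad/s
τ = P_out/ω = 22895/118.5 = 193 N·m

193 N·m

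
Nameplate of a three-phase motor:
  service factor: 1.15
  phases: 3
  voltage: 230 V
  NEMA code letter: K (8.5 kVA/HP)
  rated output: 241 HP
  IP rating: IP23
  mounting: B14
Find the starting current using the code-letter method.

S_LR = 8.5 × 241 = 2048.5 kVA
I_LR = S_LR/(√3·V_L) = 2048500/(1.732×230) = 5140 A

5140 A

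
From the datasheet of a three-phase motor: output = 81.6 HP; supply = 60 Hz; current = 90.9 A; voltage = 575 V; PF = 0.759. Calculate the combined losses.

7.84 kW

P_in = √3·V·I·cosφ = 1.732×575×90.9×0.759 = 68710 W
P_out = 81.6×746 = 60874 W
Losses = P_in − P_out = 68710 − 60874 = 7836 W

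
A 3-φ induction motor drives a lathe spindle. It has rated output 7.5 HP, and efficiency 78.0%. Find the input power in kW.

7.17 kW

P_out = 7.5 × 746 = 5595 W
P_in = P_out/η = 5595/0.78 = 7173 W = 7.17 kW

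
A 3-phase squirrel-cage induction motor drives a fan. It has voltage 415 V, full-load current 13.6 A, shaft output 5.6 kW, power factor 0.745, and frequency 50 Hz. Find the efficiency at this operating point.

76.9 %

P_out = 5.6 kW = 5600 W
P_in = √3·V_L·I_L·cosφ = 1.732 × 415 × 13.6 × 0.745 = 7283 W
η = P_out / P_in = 5600 / 7283 = 0.769 = 76.9%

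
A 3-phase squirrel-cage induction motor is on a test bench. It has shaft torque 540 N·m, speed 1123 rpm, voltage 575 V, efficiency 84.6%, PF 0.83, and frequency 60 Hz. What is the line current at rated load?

90.8 A

ω = 2π×1123/60 = 117.6 rad/s; P_out = τω = 540 × 117.6 = 63504 W
P_in = P_out / η = 63504 / 0.846 = 75064 W
I_L = P_in / (√3·V_L·cosφ) = 75064 / (1.732 × 575 × 0.83) = 90.8 A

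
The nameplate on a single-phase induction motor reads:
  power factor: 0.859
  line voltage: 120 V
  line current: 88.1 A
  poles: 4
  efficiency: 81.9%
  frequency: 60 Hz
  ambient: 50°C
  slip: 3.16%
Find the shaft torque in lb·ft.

P_in = V·I·cosφ = 120 × 88.1 × 0.859 = 9081 W
P_out = η·P_in = 0.819 × 9081 = 7437 W
n_s = 120×60/4 = 1800 rpm; n = 1800×(1−0.0316) = 1743 rpm
ω = 2π×1743/60 = 182.5 rad/s
τ = P_out/ω = 7437/182.5 = 40.75 N·m
In lb·ft: 40.75/1.356 = 30.1 lb·ft

30.1 lb·ft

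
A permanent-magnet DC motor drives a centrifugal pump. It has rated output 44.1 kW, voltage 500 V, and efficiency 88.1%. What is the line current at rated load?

P_out = 44.1 kW = 44100 W
P_in = P_out / η = 44100 / 0.881 = 50057 W
I = P_in / V = 50057 / 500 = 100 A

100 A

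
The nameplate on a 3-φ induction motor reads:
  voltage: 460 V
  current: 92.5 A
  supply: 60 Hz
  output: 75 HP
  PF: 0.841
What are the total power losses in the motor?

P_in = √3·V·I·cosφ = 1.732×460×92.5×0.841 = 61979 W
P_out = 75×746 = 55950 W
Losses = P_in − P_out = 61979 − 55950 = 6029 W

6030 W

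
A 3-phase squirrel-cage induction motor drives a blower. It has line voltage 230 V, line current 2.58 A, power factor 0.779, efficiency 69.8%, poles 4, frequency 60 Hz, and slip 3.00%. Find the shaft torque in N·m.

P_in = √3·V·I·cosφ = 1.732 × 230 × 2.58 × 0.779 = 801 W
P_out = η·P_in = 0.698 × 801 = 559 W
n_s = 120×60/4 = 1800 rpm; n = 1800×(1−0.03) = 1746 rpm
ω = 2π×1746/60 = 182.8 rad/s
τ = P_out/ω = 559/182.8 = 3.06 N·m

3.06 N·m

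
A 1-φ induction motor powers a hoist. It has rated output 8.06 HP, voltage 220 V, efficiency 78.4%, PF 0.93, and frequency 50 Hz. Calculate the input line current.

P_out = 8.06 × 746 = 6013 W
P_in = P_out / η = 6013 / 0.784 = 7670 W
I = P_in / (V·cosφ) = 7670 / (220 × 0.93) = 37.5 A

37.5 A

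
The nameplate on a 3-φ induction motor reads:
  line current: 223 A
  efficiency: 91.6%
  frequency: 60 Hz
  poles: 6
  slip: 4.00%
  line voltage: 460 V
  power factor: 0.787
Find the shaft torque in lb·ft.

P_in = √3·V·I·cosφ = 1.732 × 460 × 223 × 0.787 = 139825 W
P_out = η·P_in = 0.916 × 139825 = 128080 W
n_s = 120×60/6 = 1200 rpm; n = 1200×(1−0.04) = 1152 rpm
ω = 2π×1152/60 = 120.6 rad/s
τ = P_out/ω = 128080/120.6 = 1062 N·m
In lb·ft: 1062/1.356 = 783 lb·ft

783 lb·ft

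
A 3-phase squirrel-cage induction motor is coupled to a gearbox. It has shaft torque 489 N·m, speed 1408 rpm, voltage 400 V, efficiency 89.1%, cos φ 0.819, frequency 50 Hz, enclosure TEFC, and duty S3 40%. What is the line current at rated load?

143 A

ω = 2π×1408/60 = 147.4 rad/s; P_out = τω = 489 × 147.4 = 72079 W
P_in = P_out / η = 72079 / 0.891 = 80897 W
I_L = P_in / (√3·V_L·cosφ) = 80897 / (1.732 × 400 × 0.819) = 143 A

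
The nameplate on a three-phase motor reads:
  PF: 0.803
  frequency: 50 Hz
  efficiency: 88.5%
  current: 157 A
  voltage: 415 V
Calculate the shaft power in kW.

P_in = √3·V·I·cosφ = 1.732 × 415 × 157 × 0.803 = 90617 W
P_out = η·P_in = 0.885 × 90617 = 80196 W

80.2 kW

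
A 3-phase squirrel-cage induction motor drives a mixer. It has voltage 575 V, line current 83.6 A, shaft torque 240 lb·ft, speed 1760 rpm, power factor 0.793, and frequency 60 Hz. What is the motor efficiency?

τ = 240 lb·ft × 1.356 = 325.4 N·m
ω = 2π × 1760/60 = 184.3 rad/s; P_out = τω = 325.4 × 184.3 = 59971 W
P_in = √3·V_L·I_L·cosφ = 1.732 × 575 × 83.6 × 0.793 = 66023 W
η = P_out / P_in = 59971 / 66023 = 0.908 = 90.8%

90.8 %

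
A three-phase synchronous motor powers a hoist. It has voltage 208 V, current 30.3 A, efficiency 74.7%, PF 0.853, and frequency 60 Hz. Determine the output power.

P_in = √3·V·I·cosφ = 1.732 × 208 × 30.3 × 0.853 = 9311 W
P_out = η·P_in = 0.747 × 9311 = 6955 W

6.96 kW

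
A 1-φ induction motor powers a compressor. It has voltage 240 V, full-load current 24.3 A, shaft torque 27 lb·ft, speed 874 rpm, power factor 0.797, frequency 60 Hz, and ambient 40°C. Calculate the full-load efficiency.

72.1 %

τ = 27 lb·ft × 1.356 = 36.61 N·m
ω = 2π × 874/60 = 91.53 rad/s; P_out = τω = 36.61 × 91.53 = 3351 W
P_in = V·I·cosφ = 240 × 24.3 × 0.797 = 4648 W
η = P_out / P_in = 3351 / 4648 = 0.721 = 72.1%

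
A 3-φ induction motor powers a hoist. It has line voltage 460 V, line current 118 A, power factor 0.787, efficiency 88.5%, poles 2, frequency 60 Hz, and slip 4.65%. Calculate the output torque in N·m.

P_in = √3·V·I·cosφ = 1.732 × 460 × 118 × 0.787 = 73988 W
P_out = η·P_in = 0.885 × 73988 = 65479 W
n_s = 120×60/2 = 3600 rpm; n = 3600×(1−0.0465) = 3433 rpm
ω = 2π×3433/60 = 359.5 rad/s
τ = P_out/ω = 65479/359.5 = 182 N·m

182 N·m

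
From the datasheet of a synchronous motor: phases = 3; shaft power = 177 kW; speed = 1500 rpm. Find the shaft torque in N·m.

ω = 2π × 1500/60 = 157.1 rad/s
τ = P/ω = 177000/157.1 = 1130 N·m

1130 N·m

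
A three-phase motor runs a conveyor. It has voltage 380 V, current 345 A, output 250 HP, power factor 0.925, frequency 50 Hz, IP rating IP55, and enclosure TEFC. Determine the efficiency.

P_out = 250 × 746 = 186500 W
P_in = √3·V_L·I_L·cosφ = 1.732 × 380 × 345 × 0.925 = 210035 W
η = P_out / P_in = 186500 / 210035 = 0.888 = 88.8%

88.8 %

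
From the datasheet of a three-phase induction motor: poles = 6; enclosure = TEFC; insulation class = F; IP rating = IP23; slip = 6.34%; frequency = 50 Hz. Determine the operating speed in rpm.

n_s = 120f/p = 120×50/6 = 1000 rpm
n = n_s(1 − s) = 1000 × (1 − 0.0634) = 937 rpm

937 rpm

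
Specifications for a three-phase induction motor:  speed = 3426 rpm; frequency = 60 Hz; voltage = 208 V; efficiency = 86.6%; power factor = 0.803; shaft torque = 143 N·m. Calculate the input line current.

205 A

ω = 2π×3426/60 = 358.8 rad/s; P_out = τω = 143 × 358.8 = 51308 W
P_in = P_out / η = 51308 / 0.866 = 59247 W
I_L = P_in / (√3·V_L·cosφ) = 59247 / (1.732 × 208 × 0.803) = 205 A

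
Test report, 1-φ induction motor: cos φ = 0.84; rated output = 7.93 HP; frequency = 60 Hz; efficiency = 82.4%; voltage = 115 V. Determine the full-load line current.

74.3 A

P_out = 7.93 × 746 = 5916 W
P_in = P_out / η = 5916 / 0.824 = 7180 W
I = P_in / (V·cosφ) = 7180 / (115 × 0.84) = 74.3 A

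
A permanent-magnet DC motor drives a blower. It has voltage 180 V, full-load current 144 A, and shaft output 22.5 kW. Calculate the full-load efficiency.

P_out = 22.5 kW = 22500 W
P_in = V·I = 180 × 144 = 25920 W
η = P_out / P_in = 22500 / 25920 = 0.868 = 86.8%

86.8 %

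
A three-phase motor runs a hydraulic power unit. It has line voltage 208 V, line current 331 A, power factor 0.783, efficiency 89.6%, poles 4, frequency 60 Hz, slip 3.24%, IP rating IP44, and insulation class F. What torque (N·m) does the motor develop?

459 N·m

P_in = √3·V·I·cosφ = 1.732 × 208 × 331 × 0.783 = 93369 W
P_out = η·P_in = 0.896 × 93369 = 83659 W
n_s = 120×60/4 = 1800 rpm; n = 1800×(1−0.0324) = 1742 rpm
ω = 2π×1742/60 = 182.4 rad/s
τ = P_out/ω = 83659/182.4 = 459 N·m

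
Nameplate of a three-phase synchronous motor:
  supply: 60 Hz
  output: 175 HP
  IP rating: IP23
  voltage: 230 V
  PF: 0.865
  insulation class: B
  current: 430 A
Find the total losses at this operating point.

17.6 kW

P_in = √3·V·I·cosφ = 1.732×230×430×0.865 = 148170 W
P_out = 175×746 = 130550 W
Losses = P_in − P_out = 148170 − 130550 = 17620 W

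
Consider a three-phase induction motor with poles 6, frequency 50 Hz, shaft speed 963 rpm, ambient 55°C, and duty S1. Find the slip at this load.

3.7 %

n_s = 120f/p = 120×50/6 = 1000 rpm
s = (n_s − n)/n_s = (1000 − 963)/1000 = 0.0370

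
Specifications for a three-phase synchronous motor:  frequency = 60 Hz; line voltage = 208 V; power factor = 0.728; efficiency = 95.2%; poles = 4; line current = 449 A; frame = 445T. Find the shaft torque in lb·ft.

P_in = √3·V·I·cosφ = 1.732 × 208 × 449 × 0.728 = 117758 W
P_out = η·P_in = 0.952 × 117758 = 112106 W
n = n_s = 120×60/4 = 1800 rpm (synchronous)
ω = 2π×1800/60 = 188.5 rad/s
τ = P_out/ω = 112106/188.5 = 594.7 N·m
In lb·ft: 594.7/1.356 = 439 lb·ft

439 lb·ft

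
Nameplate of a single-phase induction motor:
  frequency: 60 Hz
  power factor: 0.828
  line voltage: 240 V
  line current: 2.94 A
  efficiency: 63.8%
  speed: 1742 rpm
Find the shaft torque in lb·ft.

P_in = V·I·cosφ = 240 × 2.94 × 0.828 = 584 W
P_out = η·P_in = 0.638 × 584 = 373 W
n = 1742 rpm
ω = 2π×1742/60 = 182.4 rad/s
τ = P_out/ω = 373/182.4 = 2.045 N·m
In lb·ft: 2.045/1.356 = 1.51 lb·ft

1.51 lb·ft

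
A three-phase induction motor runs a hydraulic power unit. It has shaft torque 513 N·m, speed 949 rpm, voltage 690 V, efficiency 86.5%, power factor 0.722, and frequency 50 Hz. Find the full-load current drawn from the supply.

68.3 A

ω = 2π×949/60 = 99.38 rad/s; P_out = τω = 513 × 99.38 = 50982 W
P_in = P_out / η = 50982 / 0.865 = 58939 W
I_L = P_in / (√3·V_L·cosφ) = 58939 / (1.732 × 690 × 0.722) = 68.3 A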